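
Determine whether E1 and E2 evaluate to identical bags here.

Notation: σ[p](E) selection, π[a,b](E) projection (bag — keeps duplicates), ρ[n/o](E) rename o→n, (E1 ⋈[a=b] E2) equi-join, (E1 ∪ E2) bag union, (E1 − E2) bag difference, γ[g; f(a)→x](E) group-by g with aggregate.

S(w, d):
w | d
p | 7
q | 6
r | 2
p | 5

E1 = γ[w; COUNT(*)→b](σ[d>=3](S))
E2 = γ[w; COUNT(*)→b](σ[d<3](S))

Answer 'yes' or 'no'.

E1 per-node cardinality:
  S → 4
  σ[d>=3](S) → 3
  γ[w; COUNT(*)→b](σ[d>=3](S)) → 2
E2 per-node cardinality:
  S → 4
  σ[d<3](S) → 1
  γ[w; COUNT(*)→b](σ[d<3](S)) → 1

E1 result:
w | b
p | 2
q | 1
E2 result:
w | b
r | 1
Witness: ('r', 1) appears 0× in E1 but 1× in E2.

no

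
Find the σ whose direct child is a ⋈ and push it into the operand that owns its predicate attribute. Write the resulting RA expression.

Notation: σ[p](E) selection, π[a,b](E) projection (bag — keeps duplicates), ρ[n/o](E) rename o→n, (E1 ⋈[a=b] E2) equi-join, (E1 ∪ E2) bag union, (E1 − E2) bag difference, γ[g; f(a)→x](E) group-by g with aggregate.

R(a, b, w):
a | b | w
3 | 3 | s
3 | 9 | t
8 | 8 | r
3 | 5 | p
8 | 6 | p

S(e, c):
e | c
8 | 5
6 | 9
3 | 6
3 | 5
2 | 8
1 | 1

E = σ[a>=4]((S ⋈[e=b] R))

σ filters on a, owned by the right side.
E' = (S ⋈[e=b] σ[a>=4](R))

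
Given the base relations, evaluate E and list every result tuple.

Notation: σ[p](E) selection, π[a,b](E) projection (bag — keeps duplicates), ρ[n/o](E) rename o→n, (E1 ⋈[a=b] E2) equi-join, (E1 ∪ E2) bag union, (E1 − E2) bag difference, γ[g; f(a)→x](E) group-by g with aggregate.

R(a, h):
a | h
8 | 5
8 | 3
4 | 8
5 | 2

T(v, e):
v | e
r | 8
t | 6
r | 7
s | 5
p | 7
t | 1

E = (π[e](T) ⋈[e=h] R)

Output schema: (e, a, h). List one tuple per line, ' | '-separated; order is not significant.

Per-node cardinality:
  T → 6
  π[e](T) → 6
  R → 4
  (π[e](T) ⋈[e=h] R) → 2

== RESULT ==
e | a | h
5 | 8 | 5
8 | 4 | 8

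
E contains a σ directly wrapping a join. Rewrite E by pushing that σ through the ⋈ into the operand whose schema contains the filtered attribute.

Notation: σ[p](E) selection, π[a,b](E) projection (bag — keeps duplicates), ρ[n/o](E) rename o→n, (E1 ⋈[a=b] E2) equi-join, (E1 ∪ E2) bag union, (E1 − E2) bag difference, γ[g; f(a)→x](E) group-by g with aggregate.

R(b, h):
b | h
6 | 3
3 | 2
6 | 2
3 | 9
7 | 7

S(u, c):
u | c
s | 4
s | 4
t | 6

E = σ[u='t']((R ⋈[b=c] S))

σ filters on u, owned by the right side.
E' = (R ⋈[b=c] σ[u='t'](S))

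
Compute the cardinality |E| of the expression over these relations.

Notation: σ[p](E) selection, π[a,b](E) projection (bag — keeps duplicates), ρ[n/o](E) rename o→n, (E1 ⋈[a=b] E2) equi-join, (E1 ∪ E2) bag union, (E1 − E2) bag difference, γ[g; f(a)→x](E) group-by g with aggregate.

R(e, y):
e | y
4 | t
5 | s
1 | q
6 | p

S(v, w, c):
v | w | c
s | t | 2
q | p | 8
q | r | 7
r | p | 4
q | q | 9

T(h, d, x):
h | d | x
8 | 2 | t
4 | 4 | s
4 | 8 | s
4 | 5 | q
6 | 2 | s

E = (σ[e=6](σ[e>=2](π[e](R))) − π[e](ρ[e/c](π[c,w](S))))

Per-node cardinality:
  R → 4
  π[e](R) → 4
  σ[e>=2](π[e](R)) → 3
  σ[e=6](σ[e>=2](π[e](R))) → 1
  S → 5
  π[c,w](S) → 5
  ρ[e/c](π[c,w](S)) → 5
  π[e](ρ[e/c](π[c,w](S))) → 5
  (σ[e=6](σ[e>=2](π[e](R))) − π[e](ρ[e/c](π[c,w](S)))) → 1

|E| = 1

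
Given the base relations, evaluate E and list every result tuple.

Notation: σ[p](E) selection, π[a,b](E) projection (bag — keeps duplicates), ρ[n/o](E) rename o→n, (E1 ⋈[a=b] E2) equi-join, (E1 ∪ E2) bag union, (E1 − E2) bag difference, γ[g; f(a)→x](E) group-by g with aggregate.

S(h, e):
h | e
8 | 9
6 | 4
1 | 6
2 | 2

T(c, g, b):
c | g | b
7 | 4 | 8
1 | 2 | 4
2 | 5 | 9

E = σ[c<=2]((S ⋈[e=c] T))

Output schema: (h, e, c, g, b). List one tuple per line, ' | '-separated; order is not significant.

Stepwise |·|:
  S → 4
  T → 3
  (S ⋈[e=c] T) → 1
  σ[c<=2]((S ⋈[e=c] T)) → 1

== RESULT ==
h | e | c | g | b
2 | 2 | 2 | 5 | 9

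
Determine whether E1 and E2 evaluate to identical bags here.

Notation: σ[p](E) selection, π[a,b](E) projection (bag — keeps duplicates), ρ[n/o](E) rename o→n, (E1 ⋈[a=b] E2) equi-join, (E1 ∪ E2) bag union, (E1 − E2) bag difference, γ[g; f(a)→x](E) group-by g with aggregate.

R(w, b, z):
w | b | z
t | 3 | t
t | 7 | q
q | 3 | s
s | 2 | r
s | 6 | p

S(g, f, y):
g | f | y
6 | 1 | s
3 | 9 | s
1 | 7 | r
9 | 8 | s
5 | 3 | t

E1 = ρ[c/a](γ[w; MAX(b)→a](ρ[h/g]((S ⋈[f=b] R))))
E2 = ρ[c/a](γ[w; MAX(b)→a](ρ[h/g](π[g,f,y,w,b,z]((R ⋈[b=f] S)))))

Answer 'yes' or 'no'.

E1 per-node cardinality:
  S → 5
  R → 5
  (S ⋈[f=b] R) → 3
  ρ[h/g]((S ⋈[f=b] R)) → 3
  γ[w; MAX(b)→a](ρ[h/g]((S ⋈[f=b] R))) → 2
  ρ[c/a](γ[w; MAX(b)→a](ρ[h/g]((S ⋈[f=b] R)))) → 2
E2 per-node cardinality:
  R → 5
  S → 5
  (R ⋈[b=f] S) → 3
  π[g,f,y,w,b,z]((R ⋈[b=f] S)) → 3
  ρ[h/g](π[g,f,y,w,b,z]((R ⋈[b=f] S))) → 3
  γ[w; MAX(b)→a](ρ[h/g](π[g,f,y,w,b,z]((R ⋈[b=f] S)))) → 2
  ρ[c/a](γ[w; MAX(b)→a](ρ[h/g](π[g,f,y,w,b,z]((R ⋈[b=f] S))))) → 2

E1 and E2 produce the same multiset:
w | c
q | 3
t | 7

yes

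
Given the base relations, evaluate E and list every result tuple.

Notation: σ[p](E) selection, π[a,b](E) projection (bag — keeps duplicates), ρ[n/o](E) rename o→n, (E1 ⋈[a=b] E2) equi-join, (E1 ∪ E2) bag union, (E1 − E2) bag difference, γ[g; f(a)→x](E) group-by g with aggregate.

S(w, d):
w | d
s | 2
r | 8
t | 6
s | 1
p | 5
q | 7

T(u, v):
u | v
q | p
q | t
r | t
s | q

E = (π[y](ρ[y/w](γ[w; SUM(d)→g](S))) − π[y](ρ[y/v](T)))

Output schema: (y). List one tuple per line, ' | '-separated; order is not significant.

Stepwise |·|:
  S → 6
  γ[w; SUM(d)→g](S) → 5
  ρ[y/w](γ[w; SUM(d)→g](S)) → 5
  π[y](ρ[y/w](γ[w; SUM(d)→g](S))) → 5
  T → 4
  ρ[y/v](T) → 4
  π[y](ρ[y/v](T)) → 4
  (π[y](ρ[y/w](γ[w; SUM(d)→g](S))) − π[y](ρ[y/v](T))) → 2

== RESULT ==
y
r
s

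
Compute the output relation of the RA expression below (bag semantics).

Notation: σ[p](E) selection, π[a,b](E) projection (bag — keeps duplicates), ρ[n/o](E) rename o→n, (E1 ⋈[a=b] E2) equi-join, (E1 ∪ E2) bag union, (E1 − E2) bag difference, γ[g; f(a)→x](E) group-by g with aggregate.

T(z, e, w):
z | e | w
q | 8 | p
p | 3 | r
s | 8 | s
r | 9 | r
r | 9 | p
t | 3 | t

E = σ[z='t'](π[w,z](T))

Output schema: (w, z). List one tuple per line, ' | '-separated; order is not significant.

Subexpression sizes:
  T → 6
  π[w,z](T) → 6
  σ[z='t'](π[w,z](T)) → 1

== RESULT ==
w | z
t | t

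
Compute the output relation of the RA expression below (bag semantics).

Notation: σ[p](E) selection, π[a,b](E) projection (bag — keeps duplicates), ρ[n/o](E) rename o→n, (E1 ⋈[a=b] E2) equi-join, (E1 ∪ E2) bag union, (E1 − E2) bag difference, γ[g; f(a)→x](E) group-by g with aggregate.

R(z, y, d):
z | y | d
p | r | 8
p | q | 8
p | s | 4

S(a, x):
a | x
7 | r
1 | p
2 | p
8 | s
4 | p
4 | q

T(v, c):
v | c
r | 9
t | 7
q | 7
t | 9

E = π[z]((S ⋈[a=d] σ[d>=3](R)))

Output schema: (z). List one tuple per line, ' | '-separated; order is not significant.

Subexpression sizes:
  S → 6
  R → 3
  σ[d>=3](R) → 3
  (S ⋈[a=d] σ[d>=3](R)) → 4
  π[z]((S ⋈[a=d] σ[d>=3](R))) → 4

== RESULT ==
z
p
p
p
p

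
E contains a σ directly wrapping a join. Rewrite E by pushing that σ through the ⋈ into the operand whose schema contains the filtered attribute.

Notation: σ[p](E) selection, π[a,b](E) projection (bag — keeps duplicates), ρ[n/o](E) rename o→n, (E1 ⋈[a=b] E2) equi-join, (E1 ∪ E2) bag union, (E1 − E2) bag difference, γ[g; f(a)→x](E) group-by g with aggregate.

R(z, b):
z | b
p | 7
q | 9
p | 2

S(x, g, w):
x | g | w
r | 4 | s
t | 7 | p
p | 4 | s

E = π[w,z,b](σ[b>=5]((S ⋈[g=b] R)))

σ filters on b, owned by the right side.
E' = π[w,z,b]((S ⋈[g=b] σ[b>=5](R)))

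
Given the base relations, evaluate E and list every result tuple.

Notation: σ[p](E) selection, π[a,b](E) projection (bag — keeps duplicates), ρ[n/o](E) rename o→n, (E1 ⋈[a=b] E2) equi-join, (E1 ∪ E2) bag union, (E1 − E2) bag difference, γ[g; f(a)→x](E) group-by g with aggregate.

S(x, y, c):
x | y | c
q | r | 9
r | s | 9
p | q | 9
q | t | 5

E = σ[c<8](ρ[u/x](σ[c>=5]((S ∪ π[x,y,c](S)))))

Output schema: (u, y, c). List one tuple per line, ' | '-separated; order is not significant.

Row counts bottom-up:
  S → 4
  S → 4
  π[x,y,c](S) → 4
  (S ∪ π[x,y,c](S)) → 8
  σ[c>=5]((S ∪ π[x,y,c](S))) → 8
  ρ[u/x](σ[c>=5]((S ∪ π[x,y,c](S)))) → 8
  σ[c<8](ρ[u/x](σ[c>=5]((S ∪ π[x,y,c](S))))) → 2

== RESULT ==
u | y | c
q | t | 5
q | t | 5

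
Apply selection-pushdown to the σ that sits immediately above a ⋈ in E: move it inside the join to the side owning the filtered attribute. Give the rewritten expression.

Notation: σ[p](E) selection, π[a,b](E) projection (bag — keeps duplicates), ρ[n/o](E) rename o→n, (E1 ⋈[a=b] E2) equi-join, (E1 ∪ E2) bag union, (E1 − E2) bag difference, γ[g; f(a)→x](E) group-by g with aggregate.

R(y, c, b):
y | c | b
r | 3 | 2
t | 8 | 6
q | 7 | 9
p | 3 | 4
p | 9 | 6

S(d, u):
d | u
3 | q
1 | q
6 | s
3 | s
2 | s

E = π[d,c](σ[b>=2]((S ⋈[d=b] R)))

σ filters on b, owned by the right side.
E' = π[d,c]((S ⋈[d=b] σ[b>=2](R)))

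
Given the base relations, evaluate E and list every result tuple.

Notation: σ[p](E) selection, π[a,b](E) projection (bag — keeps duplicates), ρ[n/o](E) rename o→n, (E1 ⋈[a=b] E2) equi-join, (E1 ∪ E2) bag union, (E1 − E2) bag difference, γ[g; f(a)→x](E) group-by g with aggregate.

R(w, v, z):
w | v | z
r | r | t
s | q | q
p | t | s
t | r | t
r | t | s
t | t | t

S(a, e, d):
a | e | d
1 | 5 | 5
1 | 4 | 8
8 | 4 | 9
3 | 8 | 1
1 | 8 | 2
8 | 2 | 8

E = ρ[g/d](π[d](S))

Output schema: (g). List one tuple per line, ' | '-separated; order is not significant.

Row counts bottom-up:
  S → 6
  π[d](S) → 6
  ρ[g/d](π[d](S)) → 6

== RESULT ==
g
1
2
5
8
8
9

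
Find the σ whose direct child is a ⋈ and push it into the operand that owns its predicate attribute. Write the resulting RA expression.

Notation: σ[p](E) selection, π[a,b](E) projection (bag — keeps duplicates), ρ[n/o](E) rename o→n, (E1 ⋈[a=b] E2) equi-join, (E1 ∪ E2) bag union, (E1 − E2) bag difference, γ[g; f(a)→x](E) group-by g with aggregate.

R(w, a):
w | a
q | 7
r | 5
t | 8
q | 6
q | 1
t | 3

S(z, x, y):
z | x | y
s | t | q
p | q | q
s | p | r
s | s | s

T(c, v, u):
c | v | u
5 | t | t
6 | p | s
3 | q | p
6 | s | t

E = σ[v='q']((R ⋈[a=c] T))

σ filters on v, owned by the right side.
E' = (R ⋈[a=c] σ[v='q'](T))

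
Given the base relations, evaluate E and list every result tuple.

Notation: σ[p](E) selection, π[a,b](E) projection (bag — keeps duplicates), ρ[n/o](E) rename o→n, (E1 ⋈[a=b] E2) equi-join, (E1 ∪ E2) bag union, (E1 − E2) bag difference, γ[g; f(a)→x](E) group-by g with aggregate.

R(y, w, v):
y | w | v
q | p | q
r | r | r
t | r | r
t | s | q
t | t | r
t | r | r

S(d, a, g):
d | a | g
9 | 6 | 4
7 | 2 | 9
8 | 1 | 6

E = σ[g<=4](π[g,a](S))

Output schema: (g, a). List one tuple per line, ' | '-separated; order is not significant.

Stepwise |·|:
  S → 3
  π[g,a](S) → 3
  σ[g<=4](π[g,a](S)) → 1

== RESULT ==
g | a
4 | 6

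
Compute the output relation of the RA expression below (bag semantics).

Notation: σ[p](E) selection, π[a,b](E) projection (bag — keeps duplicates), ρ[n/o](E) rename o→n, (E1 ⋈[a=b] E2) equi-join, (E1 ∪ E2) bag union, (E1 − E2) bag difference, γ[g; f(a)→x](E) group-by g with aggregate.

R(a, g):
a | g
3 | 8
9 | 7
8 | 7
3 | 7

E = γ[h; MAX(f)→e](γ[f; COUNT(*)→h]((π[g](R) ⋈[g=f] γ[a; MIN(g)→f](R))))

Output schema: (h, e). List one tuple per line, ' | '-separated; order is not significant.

Per-node cardinality:
  R → 4
  π[g](R) → 4
  R → 4
  γ[a; MIN(g)→f](R) → 3
  (π[g](R) ⋈[g=f] γ[a; MIN(g)→f](R)) → 9
  γ[f; COUNT(*)→h]((π[g](R) ⋈[g=f] γ[a; MIN(g)→f](R))) → 1
  γ[h; MAX(f)→e](γ[f; COUNT(*)→h]((π[g](R) ⋈[g=f] γ[a; MIN(g)→f](R)))) → 1

== RESULT ==
h | e
9 | 7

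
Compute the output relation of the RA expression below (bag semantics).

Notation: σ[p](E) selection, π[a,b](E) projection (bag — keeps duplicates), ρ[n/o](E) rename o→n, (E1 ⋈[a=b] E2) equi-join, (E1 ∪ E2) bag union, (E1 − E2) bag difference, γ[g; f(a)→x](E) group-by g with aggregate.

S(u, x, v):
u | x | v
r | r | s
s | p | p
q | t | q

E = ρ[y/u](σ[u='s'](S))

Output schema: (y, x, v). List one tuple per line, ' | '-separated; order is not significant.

Per-node cardinality:
  S → 3
  σ[u='s'](S) → 1
  ρ[y/u](σ[u='s'](S)) → 1

== RESULT ==
y | x | v
s | p | p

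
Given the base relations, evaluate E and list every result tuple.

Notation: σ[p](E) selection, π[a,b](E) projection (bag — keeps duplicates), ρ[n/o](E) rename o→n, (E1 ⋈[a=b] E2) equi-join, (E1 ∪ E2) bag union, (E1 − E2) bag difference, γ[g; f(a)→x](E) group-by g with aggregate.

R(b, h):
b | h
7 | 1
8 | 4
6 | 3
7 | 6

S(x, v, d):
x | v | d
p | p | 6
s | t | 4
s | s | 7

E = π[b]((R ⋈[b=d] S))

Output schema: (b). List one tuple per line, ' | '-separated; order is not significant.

Subexpression sizes:
  R → 4
  S → 3
  (R ⋈[b=d] S) → 3
  π[b]((R ⋈[b=d] S)) → 3

== RESULT ==
b
6
7
7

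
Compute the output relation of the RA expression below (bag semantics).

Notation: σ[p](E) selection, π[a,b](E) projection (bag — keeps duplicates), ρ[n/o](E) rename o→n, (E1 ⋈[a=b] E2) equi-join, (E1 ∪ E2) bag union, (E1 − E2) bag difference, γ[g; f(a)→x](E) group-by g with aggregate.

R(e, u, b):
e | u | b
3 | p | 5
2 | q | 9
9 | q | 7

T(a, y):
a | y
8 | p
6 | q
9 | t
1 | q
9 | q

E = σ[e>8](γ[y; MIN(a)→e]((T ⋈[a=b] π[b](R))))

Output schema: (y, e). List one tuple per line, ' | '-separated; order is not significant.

Stepwise |·|:
  T → 5
  R → 3
  π[b](R) → 3
  (T ⋈[a=b] π[b](R)) → 2
  γ[y; MIN(a)→e]((T ⋈[a=b] π[b](R))) → 2
  σ[e>8](γ[y; MIN(a)→e]((T ⋈[a=b] π[b](R)))) → 2

== RESULT ==
y | e
q | 9
t | 9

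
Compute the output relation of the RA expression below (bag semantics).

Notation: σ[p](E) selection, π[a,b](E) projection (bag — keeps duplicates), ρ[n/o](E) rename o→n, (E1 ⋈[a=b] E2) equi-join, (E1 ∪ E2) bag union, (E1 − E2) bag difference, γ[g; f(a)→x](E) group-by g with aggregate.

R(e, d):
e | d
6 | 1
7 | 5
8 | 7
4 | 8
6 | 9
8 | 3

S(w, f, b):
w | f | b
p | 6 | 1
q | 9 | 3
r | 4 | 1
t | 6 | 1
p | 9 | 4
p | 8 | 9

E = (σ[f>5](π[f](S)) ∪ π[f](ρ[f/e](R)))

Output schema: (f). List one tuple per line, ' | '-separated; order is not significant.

Stepwise |·|:
  S → 6
  π[f](S) → 6
  σ[f>5](π[f](S)) → 5
  R → 6
  ρ[f/e](R) → 6
  π[f](ρ[f/e](R)) → 6
  (σ[f>5](π[f](S)) ∪ π[f](ρ[f/e](R))) → 11

== RESULT ==
f
4
6
6
6
6
7
8
8
8
9
9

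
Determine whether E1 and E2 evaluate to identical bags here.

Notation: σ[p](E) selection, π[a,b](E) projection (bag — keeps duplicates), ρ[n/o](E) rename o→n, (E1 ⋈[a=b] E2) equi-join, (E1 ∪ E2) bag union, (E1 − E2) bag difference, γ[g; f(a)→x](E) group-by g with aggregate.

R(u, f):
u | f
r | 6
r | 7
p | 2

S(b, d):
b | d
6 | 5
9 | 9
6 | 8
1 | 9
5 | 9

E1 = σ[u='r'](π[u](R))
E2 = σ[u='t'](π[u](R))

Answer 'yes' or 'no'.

E1 per-node cardinality:
  R → 3
  π[u](R) → 3
  σ[u='r'](π[u](R)) → 2
E2 per-node cardinality:
  R → 3
  π[u](R) → 3
  σ[u='t'](π[u](R)) → 0

E1 result:
u
r
r
E2 result:
u
(0 rows)
Witness: ('r',) appears 2× in E1 but 0× in E2.

no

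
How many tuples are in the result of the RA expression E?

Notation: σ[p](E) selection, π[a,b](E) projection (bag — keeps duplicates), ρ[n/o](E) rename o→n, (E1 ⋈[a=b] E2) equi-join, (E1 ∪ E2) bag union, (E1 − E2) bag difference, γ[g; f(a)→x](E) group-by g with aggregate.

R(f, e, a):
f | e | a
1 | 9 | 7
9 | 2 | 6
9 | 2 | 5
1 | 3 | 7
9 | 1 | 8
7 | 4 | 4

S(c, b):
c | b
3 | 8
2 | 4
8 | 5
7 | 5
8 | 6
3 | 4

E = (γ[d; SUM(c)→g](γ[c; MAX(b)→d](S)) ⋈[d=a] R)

Per-node cardinality:
  S → 6
  γ[c; MAX(b)→d](S) → 4
  γ[d; SUM(c)→g](γ[c; MAX(b)→d](S)) → 4
  R → 6
  (γ[d; SUM(c)→g](γ[c; MAX(b)→d](S)) ⋈[d=a] R) → 4

|E| = 4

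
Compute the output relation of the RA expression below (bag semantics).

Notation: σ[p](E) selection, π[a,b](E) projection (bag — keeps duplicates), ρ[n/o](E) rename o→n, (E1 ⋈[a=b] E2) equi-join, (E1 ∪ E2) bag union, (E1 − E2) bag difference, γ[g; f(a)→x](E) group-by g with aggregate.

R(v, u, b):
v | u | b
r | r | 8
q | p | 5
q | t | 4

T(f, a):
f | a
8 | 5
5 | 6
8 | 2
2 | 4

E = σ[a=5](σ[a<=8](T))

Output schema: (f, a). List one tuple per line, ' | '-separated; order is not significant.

Per-node cardinality:
  T → 4
  σ[a<=8](T) → 4
  σ[a=5](σ[a<=8](T)) → 1

== RESULT ==
f | a
8 | 5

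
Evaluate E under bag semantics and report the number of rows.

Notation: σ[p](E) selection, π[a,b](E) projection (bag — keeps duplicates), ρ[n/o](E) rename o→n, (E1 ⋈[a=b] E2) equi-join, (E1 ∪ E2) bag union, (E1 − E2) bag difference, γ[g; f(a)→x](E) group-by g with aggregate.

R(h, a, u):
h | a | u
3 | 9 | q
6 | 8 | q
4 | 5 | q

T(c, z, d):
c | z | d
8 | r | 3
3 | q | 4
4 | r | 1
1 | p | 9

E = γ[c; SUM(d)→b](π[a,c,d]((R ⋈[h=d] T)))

Per-node cardinality:
  R → 3
  T → 4
  (R ⋈[h=d] T) → 2
  π[a,c,d]((R ⋈[h=d] T)) → 2
  γ[c; SUM(d)→b](π[a,c,d]((R ⋈[h=d] T))) → 2

|E| = 2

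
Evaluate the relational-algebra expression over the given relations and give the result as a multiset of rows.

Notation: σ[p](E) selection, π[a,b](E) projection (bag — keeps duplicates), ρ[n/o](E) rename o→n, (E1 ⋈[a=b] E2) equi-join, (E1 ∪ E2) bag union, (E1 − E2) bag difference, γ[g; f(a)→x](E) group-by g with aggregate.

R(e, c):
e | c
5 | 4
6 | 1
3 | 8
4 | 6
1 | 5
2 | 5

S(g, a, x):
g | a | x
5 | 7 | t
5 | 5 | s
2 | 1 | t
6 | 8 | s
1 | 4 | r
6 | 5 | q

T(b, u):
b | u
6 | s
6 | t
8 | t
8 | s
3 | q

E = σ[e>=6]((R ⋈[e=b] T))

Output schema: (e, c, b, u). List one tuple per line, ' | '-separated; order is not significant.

Subexpression sizes:
  R → 6
  T → 5
  (R ⋈[e=b] T) → 3
  σ[e>=6]((R ⋈[e=b] T)) → 2

== RESULT ==
e | c | b | u
6 | 1 | 6 | s
6 | 1 | 6 | t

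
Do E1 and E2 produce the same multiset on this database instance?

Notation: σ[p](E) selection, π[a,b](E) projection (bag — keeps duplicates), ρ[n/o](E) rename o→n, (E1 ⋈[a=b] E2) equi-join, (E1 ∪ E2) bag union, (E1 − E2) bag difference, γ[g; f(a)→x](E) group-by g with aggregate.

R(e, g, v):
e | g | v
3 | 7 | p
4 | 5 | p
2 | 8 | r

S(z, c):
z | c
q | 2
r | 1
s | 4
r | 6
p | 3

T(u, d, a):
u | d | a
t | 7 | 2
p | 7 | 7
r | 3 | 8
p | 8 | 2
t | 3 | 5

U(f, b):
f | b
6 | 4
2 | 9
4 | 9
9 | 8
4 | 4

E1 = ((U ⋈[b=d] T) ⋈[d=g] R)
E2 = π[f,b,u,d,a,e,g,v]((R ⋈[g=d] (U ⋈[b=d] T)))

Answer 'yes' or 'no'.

E1 stepwise |·|:
  U → 5
  T → 5
  (U ⋈[b=d] T) → 1
  R → 3
  ((U ⋈[b=d] T) ⋈[d=g] R) → 1
E2 stepwise |·|:
  R → 3
  U → 5
  T → 5
  (U ⋈[b=d] T) → 1
  (R ⋈[g=d] (U ⋈[b=d] T)) → 1
  π[f,b,u,d,a,e,g,v]((R ⋈[g=d] (U ⋈[b=d] T))) → 1

E1 and E2 produce the same multiset:
f | b | u | d | a | e | g | v
9 | 8 | p | 8 | 2 | 2 | 8 | r

yes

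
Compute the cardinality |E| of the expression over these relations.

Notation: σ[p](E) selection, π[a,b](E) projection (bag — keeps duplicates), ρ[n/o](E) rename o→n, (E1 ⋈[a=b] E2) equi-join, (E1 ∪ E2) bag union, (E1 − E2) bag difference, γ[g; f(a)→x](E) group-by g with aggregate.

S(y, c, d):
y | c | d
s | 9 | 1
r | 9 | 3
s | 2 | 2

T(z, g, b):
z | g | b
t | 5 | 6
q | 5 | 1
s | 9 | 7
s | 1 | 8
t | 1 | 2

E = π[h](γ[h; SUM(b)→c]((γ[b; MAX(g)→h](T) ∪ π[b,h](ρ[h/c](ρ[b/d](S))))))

Row counts bottom-up:
  T → 5
  γ[b; MAX(g)→h](T) → 5
  S → 3
  ρ[b/d](S) → 3
  ρ[h/c](ρ[b/d](S)) → 3
  π[b,h](ρ[h/c](ρ[b/d](S))) → 3
  (γ[b; MAX(g)→h](T) ∪ π[b,h](ρ[h/c](ρ[b/d](S)))) → 8
  γ[h; SUM(b)→c]((γ[b; MAX(g)→h](T) ∪ π[b,h](ρ[h/c](ρ[b/d](S))))) → 4
  π[h](γ[h; SUM(b)→c]((γ[b; MAX(g)→h](T) ∪ π[b,h](ρ[h/c](ρ[b/d](S)))))) → 4

|E| = 4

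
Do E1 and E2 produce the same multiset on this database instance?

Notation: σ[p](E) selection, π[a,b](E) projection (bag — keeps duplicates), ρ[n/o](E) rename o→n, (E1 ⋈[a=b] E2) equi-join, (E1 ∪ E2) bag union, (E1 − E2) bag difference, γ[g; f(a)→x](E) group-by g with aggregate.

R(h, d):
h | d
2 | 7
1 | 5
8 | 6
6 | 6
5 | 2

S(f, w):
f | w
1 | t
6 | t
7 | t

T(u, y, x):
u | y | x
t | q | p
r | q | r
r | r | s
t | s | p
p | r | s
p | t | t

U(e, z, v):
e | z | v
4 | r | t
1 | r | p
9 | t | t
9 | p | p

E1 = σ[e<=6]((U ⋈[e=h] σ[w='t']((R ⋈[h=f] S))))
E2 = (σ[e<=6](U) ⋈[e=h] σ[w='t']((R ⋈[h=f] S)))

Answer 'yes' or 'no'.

E1 stepwise |·|:
  U → 4
  R → 5
  S → 3
  (R ⋈[h=f] S) → 2
  σ[w='t']((R ⋈[h=f] S)) → 2
  (U ⋈[e=h] σ[w='t']((R ⋈[h=f] S))) → 1
  σ[e<=6]((U ⋈[e=h] σ[w='t']((R ⋈[h=f] S)))) → 1
E2 stepwise |·|:
  U → 4
  σ[e<=6](U) → 2
  R → 5
  S → 3
  (R ⋈[h=f] S) → 2
  σ[w='t']((R ⋈[h=f] S)) → 2
  (σ[e<=6](U) ⋈[e=h] σ[w='t']((R ⋈[h=f] S))) → 1

E1 and E2 produce the same multiset:
e | z | v | h | d | f | w
1 | r | p | 1 | 5 | 1 | t

yes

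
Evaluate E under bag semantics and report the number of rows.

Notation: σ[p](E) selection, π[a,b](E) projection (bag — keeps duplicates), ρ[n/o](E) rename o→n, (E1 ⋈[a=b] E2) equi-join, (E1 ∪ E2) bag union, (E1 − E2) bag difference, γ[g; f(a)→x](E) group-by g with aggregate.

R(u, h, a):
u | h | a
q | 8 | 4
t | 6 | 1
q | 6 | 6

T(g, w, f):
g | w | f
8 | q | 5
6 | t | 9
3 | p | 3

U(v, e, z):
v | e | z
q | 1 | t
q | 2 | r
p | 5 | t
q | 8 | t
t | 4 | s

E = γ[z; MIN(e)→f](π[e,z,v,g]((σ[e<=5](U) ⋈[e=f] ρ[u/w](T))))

Row counts bottom-up:
  U → 5
  σ[e<=5](U) → 4
  T → 3
  ρ[u/w](T) → 3
  (σ[e<=5](U) ⋈[e=f] ρ[u/w](T)) → 1
  π[e,z,v,g]((σ[e<=5](U) ⋈[e=f] ρ[u/w](T))) → 1
  γ[z; MIN(e)→f](π[e,z,v,g]((σ[e<=5](U) ⋈[e=f] ρ[u/w](T)))) → 1

|E| = 1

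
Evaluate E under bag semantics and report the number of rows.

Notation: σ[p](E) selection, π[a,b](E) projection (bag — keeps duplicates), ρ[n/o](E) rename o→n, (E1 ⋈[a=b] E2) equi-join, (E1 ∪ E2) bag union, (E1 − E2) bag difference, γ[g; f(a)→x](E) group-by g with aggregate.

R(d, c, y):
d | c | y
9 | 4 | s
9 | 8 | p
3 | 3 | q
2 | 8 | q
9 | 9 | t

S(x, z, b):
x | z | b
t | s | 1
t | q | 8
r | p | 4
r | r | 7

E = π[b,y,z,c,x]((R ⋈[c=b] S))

Stepwise |·|:
  R → 5
  S → 4
  (R ⋈[c=b] S) → 3
  π[b,y,z,c,x]((R ⋈[c=b] S)) → 3

|E| = 3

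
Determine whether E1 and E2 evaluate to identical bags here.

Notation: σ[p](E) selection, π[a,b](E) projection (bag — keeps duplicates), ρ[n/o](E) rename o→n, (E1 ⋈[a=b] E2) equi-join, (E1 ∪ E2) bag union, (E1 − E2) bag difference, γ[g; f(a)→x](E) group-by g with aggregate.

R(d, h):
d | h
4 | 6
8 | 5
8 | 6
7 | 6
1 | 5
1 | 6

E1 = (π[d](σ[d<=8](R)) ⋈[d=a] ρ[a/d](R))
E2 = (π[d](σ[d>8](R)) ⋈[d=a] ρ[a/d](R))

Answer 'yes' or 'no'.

E1 per-node cardinality:
  R → 6
  σ[d<=8](R) → 6
  π[d](σ[d<=8](R)) → 6
  R → 6
  ρ[a/d](R) → 6
  (π[d](σ[d<=8](R)) ⋈[d=a] ρ[a/d](R)) → 10
E2 per-node cardinality:
  R → 6
  σ[d>8](R) → 0
  π[d](σ[d>8](R)) → 0
  R → 6
  ρ[a/d](R) → 6
  (π[d](σ[d>8](R)) ⋈[d=a] ρ[a/d](R)) → 0

E1 result:
d | a | h
1 | 1 | 5
1 | 1 | 5
1 | 1 | 6
1 | 1 | 6
4 | 4 | 6
7 | 7 | 6
8 | 8 | 5
8 | 8 | 5
8 | 8 | 6
8 | 8 | 6
E2 result:
d | a | h
(0 rows)
Witness: (1, 1, 5) appears 2× in E1 but 0× in E2.

no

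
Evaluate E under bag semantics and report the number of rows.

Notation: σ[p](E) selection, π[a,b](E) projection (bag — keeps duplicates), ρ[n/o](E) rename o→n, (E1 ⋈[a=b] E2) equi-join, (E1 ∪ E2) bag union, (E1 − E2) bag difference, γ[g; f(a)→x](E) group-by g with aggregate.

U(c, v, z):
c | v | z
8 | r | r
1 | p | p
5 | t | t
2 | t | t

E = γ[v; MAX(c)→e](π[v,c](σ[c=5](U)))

Stepwise |·|:
  U → 4
  σ[c=5](U) → 1
  π[v,c](σ[c=5](U)) → 1
  γ[v; MAX(c)→e](π[v,c](σ[c=5](U))) → 1

|E| = 1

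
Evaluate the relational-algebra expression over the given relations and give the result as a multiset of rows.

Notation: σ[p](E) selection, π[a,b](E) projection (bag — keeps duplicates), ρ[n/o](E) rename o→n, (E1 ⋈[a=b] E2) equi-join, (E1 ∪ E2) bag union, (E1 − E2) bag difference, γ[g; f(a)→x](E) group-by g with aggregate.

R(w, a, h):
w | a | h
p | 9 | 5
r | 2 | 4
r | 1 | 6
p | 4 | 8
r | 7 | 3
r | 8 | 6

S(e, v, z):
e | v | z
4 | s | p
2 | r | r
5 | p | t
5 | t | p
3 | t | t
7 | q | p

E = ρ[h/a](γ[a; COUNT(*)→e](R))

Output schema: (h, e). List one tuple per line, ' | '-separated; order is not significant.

Subexpression sizes:
  R → 6
  γ[a; COUNT(*)→e](R) → 6
  ρ[h/a](γ[a; COUNT(*)→e](R)) → 6

== RESULT ==
h | e
1 | 1
2 | 1
4 | 1
7 | 1
8 | 1
9 | 1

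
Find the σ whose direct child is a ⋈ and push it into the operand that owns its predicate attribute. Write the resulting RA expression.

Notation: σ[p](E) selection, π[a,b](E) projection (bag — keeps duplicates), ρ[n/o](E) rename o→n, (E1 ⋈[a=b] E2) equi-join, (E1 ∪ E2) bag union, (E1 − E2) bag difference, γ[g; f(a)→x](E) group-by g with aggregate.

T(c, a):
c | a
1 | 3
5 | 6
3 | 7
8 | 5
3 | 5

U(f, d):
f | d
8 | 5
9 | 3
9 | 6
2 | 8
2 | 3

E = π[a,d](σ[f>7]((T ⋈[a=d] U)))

σ filters on f, owned by the right side.
E' = π[a,d]((T ⋈[a=d] σ[f>7](U)))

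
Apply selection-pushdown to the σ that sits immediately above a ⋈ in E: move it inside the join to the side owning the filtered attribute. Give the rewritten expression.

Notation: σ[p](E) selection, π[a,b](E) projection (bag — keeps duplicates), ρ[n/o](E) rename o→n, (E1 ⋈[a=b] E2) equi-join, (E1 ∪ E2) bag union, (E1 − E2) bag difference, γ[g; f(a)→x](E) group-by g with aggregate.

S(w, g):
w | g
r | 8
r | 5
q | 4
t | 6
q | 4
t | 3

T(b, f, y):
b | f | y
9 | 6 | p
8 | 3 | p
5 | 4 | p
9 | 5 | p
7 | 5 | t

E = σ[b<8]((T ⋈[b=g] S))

σ filters on b, owned by the left side.
E' = (σ[b<8](T) ⋈[b=g] S)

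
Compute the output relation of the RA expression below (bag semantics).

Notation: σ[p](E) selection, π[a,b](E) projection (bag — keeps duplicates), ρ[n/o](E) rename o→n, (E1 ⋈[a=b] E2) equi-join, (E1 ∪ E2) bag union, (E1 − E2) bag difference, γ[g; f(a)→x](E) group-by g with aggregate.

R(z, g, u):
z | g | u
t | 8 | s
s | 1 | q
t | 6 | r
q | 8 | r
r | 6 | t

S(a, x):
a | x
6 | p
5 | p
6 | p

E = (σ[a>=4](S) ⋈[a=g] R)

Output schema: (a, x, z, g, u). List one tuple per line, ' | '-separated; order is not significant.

Per-node cardinality:
  S → 3
  σ[a>=4](S) → 3
  R → 5
  (σ[a>=4](S) ⋈[a=g] R) → 4

== RESULT ==
a | x | z | g | u
6 | p | r | 6 | t
6 | p | r | 6 | t
6 | p | t | 6 | r
6 | p | t | 6 | r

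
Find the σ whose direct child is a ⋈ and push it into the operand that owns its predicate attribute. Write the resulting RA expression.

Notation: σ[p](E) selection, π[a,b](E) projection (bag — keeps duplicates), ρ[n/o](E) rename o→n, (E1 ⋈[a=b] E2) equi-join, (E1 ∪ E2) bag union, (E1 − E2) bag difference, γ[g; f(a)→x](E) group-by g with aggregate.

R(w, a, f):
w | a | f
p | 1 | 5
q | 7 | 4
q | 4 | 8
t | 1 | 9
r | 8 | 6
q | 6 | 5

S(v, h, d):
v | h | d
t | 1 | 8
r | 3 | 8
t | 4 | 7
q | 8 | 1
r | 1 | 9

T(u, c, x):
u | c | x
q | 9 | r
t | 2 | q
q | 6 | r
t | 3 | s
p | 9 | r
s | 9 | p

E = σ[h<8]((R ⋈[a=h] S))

σ filters on h, owned by the right side.
E' = (R ⋈[a=h] σ[h<8](S))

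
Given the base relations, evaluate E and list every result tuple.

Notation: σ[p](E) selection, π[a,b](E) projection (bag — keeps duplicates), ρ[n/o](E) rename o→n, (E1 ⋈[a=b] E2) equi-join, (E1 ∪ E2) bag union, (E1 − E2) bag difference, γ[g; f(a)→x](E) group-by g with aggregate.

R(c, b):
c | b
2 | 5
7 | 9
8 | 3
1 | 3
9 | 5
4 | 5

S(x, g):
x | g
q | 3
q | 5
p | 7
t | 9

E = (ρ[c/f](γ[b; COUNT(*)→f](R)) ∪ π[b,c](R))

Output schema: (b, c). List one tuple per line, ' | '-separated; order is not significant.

Row counts bottom-up:
  R → 6
  γ[b; COUNT(*)→f](R) → 3
  ρ[c/f](γ[b; COUNT(*)→f](R)) → 3
  R → 6
  π[b,c](R) → 6
  (ρ[c/f](γ[b; COUNT(*)→f](R)) ∪ π[b,c](R)) → 9

== RESULT ==
b | c
3 | 1
3 | 2
3 | 8
5 | 2
5 | 3
5 | 4
5 | 9
9 | 1
9 | 7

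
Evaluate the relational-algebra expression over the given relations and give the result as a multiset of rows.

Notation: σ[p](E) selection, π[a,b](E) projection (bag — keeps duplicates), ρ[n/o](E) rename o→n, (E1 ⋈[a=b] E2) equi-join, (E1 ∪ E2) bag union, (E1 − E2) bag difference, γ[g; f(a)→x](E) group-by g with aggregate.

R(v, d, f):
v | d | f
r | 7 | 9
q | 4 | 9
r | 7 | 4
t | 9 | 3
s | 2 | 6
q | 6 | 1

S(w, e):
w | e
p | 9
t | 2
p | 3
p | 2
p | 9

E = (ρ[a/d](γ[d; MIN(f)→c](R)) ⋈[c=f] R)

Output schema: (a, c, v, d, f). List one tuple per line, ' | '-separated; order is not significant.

Row counts bottom-up:
  R → 6
  γ[d; MIN(f)→c](R) → 5
  ρ[a/d](γ[d; MIN(f)→c](R)) → 5
  R → 6
  (ρ[a/d](γ[d; MIN(f)→c](R)) ⋈[c=f] R) → 6

== RESULT ==
a | c | v | d | f
2 | 6 | s | 2 | 6
4 | 9 | q | 4 | 9
4 | 9 | r | 7 | 9
6 | 1 | q | 6 | 1
7 | 4 | r | 7 | 4
9 | 3 | t | 9 | 3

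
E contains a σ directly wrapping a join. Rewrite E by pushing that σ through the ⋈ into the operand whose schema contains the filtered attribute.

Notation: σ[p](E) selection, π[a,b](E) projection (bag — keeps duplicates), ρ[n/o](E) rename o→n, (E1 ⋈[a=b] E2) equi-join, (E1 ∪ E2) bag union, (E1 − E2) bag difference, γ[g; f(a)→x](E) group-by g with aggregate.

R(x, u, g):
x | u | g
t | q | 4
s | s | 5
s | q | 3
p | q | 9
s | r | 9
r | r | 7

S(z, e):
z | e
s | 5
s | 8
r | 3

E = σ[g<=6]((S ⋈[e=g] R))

σ filters on g, owned by the right side.
E' = (S ⋈[e=g] σ[g<=6](R))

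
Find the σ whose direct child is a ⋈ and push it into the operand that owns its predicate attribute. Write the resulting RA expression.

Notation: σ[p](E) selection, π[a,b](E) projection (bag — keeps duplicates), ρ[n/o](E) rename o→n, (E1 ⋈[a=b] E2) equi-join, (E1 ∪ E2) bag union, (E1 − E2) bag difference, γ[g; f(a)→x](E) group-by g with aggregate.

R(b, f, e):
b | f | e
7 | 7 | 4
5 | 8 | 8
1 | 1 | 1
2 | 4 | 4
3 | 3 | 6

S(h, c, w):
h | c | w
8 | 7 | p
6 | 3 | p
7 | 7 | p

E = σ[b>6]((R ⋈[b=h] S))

σ filters on b, owned by the left side.
E' = (σ[b>6](R) ⋈[b=h] S)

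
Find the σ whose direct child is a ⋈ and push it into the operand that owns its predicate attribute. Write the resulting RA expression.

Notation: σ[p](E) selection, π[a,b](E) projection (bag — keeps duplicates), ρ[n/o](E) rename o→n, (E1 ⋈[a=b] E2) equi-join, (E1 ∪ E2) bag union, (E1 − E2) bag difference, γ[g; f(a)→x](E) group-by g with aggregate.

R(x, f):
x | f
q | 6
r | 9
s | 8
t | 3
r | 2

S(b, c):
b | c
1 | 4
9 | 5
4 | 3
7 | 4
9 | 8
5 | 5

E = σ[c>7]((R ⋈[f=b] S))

σ filters on c, owned by the right side.
E' = (R ⋈[f=b] σ[c>7](S))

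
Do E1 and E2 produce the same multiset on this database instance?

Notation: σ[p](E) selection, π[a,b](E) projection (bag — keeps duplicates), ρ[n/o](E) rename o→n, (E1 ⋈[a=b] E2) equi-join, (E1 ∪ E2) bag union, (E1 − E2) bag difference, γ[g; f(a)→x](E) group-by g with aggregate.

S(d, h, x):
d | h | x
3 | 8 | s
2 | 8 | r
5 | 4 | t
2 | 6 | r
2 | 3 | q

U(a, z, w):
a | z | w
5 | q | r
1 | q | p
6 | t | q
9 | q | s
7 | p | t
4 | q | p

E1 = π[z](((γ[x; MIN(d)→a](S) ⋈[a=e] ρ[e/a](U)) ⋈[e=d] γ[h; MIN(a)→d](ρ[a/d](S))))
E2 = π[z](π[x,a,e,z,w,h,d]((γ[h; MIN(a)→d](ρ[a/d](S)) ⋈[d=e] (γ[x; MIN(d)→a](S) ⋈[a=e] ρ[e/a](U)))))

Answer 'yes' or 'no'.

E1 per-node cardinality:
  S → 5
  γ[x; MIN(d)→a](S) → 4
  U → 6
  ρ[e/a](U) → 6
  (γ[x; MIN(d)→a](S) ⋈[a=e] ρ[e/a](U)) → 1
  S → 5
  ρ[a/d](S) → 5
  γ[h; MIN(a)→d](ρ[a/d](S)) → 4
  ((γ[x; MIN(d)→a](S) ⋈[a=e] ρ[e/a](U)) ⋈[e=d] γ[h; MIN(a)→d](ρ[a/d](S))) → 1
  π[z](((γ[x; MIN(d)→a](S) ⋈[a=e] ρ[e/a](U)) ⋈[e=d] γ[h; MIN(a)→d](ρ[a/d](S)))) → 1
E2 per-node cardinality:
  S → 5
  ρ[a/d](S) → 5
  γ[h; MIN(a)→d](ρ[a/d](S)) → 4
  S → 5
  γ[x; MIN(d)→a](S) → 4
  U → 6
  ρ[e/a](U) → 6
  (γ[x; MIN(d)→a](S) ⋈[a=e] ρ[e/a](U)) → 1
  (γ[h; MIN(a)→d](ρ[a/d](S)) ⋈[d=e] (γ[x; MIN(d)→a](S) ⋈[a=e] ρ[e/a](U))) → 1
  π[x,a,e,z,w,h,d]((γ[h; MIN(a)→d](ρ[a/d](S)) ⋈[d=e] (γ[x; MIN(d)→a](S) ⋈[a=e] ρ[e/a](U)))) → 1
  π[z](π[x,a,e,z,w,h,d]((γ[h; MIN(a)→d](ρ[a/d](S)) ⋈[d=e] (γ[x; MIN(d)→a](S) ⋈[a=e] ρ[e/a](U))))) → 1

E1 and E2 produce the same multiset:
z
q

yes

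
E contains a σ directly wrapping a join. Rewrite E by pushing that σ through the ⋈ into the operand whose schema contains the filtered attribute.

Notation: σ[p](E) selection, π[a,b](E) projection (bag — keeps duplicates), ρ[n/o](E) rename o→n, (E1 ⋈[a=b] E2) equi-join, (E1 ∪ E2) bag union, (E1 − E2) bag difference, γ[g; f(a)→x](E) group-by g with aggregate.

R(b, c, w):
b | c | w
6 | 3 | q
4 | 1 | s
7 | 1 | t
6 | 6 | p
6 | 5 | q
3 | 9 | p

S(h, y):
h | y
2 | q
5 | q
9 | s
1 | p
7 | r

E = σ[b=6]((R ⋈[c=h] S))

σ filters on b, owned by the left side.
E' = (σ[b=6](R) ⋈[c=h] S)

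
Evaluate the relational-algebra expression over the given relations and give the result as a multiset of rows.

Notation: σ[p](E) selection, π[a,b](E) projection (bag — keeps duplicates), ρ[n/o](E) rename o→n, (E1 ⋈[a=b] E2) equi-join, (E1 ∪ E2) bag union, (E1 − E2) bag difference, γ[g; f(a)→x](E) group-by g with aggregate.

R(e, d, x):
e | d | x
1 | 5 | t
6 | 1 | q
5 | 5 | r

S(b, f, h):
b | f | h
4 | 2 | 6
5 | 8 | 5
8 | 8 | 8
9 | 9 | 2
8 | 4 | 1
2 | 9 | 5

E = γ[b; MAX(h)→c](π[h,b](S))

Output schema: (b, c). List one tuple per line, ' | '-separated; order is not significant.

Subexpression sizes:
  S → 6
  π[h,b](S) → 6
  γ[b; MAX(h)→c](π[h,b](S)) → 5

== RESULT ==
b | c
2 | 5
4 | 6
5 | 5
8 | 8
9 | 2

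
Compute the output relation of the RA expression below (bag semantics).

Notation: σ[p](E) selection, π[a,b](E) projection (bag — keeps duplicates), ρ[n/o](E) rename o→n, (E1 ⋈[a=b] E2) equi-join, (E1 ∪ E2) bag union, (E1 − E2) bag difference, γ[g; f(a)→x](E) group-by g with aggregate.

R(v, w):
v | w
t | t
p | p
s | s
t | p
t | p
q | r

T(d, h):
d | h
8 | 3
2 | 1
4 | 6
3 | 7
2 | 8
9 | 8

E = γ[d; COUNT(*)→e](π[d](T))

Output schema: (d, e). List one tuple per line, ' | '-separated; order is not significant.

Subexpression sizes:
  T → 6
  π[d](T) → 6
  γ[d; COUNT(*)→e](π[d](T)) → 5

== RESULT ==
d | e
2 | 2
3 | 1
4 | 1
8 | 1
9 | 1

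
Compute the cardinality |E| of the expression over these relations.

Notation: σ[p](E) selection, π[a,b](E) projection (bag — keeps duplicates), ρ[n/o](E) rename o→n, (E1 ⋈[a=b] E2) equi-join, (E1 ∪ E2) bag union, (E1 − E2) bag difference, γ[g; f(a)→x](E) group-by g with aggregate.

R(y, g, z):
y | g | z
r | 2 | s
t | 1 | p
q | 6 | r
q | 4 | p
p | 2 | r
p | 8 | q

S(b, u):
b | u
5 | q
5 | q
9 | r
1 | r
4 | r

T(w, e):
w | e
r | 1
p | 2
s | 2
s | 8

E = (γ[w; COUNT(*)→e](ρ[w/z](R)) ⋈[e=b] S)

Per-node cardinality:
  R → 6
  ρ[w/z](R) → 6
  γ[w; COUNT(*)→e](ρ[w/z](R)) → 4
  S → 5
  (γ[w; COUNT(*)→e](ρ[w/z](R)) ⋈[e=b] S) → 2

|E| = 2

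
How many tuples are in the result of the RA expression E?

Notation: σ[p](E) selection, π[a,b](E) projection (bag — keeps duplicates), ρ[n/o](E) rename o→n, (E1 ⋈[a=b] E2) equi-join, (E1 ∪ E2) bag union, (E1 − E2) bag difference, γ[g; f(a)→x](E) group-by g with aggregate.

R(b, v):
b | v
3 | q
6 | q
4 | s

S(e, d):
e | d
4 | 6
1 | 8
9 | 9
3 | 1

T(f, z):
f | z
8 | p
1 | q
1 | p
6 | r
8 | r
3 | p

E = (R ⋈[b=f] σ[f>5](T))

Row counts bottom-up:
  R → 3
  T → 6
  σ[f>5](T) → 3
  (R ⋈[b=f] σ[f>5](T)) → 1

|E| = 1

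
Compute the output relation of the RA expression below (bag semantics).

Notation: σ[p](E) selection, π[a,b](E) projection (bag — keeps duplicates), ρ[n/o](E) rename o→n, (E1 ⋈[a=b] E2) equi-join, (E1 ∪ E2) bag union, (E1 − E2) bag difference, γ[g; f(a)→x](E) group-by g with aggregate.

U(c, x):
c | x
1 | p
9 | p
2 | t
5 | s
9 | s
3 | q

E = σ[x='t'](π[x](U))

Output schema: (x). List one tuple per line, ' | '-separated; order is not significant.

Stepwise |·|:
  U → 6
  π[x](U) → 6
  σ[x='t'](π[x](U)) → 1

== RESULT ==
x
t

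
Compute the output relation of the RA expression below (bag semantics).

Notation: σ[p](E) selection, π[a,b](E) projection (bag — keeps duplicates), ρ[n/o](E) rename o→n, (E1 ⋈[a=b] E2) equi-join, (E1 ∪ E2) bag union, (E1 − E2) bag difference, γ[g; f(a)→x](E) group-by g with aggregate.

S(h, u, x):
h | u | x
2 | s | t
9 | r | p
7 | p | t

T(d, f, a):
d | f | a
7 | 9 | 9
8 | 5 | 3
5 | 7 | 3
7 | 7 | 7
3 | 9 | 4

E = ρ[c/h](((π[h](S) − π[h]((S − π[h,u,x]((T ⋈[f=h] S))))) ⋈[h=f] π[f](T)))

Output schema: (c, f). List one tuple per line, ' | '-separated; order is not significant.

Per-node cardinality:
  S → 3
  π[h](S) → 3
  S → 3
  T → 5
  S → 3
  (T ⋈[f=h] S) → 4
  π[h,u,x]((T ⋈[f=h] S)) → 4
  (S − π[h,u,x]((T ⋈[f=h] S))) → 1
  π[h]((S − π[h,u,x]((T ⋈[f=h] S)))) → 1
  (π[h](S) − π[h]((S − π[h,u,x]((T ⋈[f=h] S))))) → 2
  T → 5
  π[f](T) → 5
  ((π[h](S) − π[h]((S − π[h,u,x]((T ⋈[f=h] S))))) ⋈[h=f] π[f](T)) → 4
  ρ[c/h](((π[h](S) − π[h]((S − π[h,u,x]((T ⋈[f=h] S))))) ⋈[h=f] π[f](T))) → 4

== RESULT ==
c | f
7 | 7
7 | 7
9 | 9
9 | 9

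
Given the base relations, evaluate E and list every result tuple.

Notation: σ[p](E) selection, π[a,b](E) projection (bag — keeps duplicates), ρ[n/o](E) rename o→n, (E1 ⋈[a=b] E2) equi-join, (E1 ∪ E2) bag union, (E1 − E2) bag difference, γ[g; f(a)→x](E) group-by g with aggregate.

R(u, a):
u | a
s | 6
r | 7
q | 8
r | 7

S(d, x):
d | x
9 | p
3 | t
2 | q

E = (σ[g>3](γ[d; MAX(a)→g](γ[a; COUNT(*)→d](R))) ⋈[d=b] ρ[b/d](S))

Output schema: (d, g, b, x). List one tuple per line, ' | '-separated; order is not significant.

Subexpression sizes:
  R → 4
  γ[a; COUNT(*)→d](R) → 3
  γ[d; MAX(a)→g](γ[a; COUNT(*)→d](R)) → 2
  σ[g>3](γ[d; MAX(a)→g](γ[a; COUNT(*)→d](R))) → 2
  S → 3
  ρ[b/d](S) → 3
  (σ[g>3](γ[d; MAX(a)→g](γ[a; COUNT(*)→d](R))) ⋈[d=b] ρ[b/d](S)) → 1

== RESULT ==
d | g | b | x
2 | 7 | 2 | q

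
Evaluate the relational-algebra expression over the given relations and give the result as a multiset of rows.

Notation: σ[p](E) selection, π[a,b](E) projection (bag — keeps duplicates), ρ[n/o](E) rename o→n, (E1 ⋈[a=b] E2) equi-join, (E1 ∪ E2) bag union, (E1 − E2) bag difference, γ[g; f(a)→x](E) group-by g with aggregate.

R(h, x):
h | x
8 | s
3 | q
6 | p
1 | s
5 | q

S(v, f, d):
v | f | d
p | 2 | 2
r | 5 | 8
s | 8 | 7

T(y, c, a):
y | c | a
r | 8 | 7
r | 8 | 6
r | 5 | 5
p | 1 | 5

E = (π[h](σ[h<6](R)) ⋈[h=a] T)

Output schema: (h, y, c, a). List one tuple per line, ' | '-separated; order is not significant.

Subexpression sizes:
  R → 5
  σ[h<6](R) → 3
  π[h](σ[h<6](R)) → 3
  T → 4
  (π[h](σ[h<6](R)) ⋈[h=a] T) → 2

== RESULT ==
h | y | c | a
5 | p | 1 | 5
5 | r | 5 | 5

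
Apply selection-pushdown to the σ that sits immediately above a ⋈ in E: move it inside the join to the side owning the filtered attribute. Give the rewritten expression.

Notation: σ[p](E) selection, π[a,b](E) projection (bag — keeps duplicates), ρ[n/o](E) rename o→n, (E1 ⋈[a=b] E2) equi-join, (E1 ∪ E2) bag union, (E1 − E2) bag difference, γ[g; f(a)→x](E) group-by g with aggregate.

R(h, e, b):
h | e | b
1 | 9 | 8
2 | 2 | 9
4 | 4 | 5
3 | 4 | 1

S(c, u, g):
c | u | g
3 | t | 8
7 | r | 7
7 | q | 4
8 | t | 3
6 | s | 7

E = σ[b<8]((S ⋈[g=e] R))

σ filters on b, owned by the right side.
E' = (S ⋈[g=e] σ[b<8](R))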